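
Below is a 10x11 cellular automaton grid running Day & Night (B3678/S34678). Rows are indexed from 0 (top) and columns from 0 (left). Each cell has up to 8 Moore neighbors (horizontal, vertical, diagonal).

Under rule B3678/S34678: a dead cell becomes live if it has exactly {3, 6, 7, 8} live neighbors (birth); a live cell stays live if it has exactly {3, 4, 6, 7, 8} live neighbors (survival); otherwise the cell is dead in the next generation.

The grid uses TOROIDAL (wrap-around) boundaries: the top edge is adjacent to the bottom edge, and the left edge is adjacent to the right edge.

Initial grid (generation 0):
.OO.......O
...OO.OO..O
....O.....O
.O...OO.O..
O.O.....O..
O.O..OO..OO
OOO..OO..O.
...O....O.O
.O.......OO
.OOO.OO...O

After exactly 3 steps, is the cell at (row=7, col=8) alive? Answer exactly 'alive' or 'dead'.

Answer: alive

Derivation:
Simulating step by step:
Generation 0 (given above): 41 live cells
Generation 1: 43 live cells
.O.....O.O.
..OO.O...O.
O..OO....O.
O......O.O.
O..........
OOOO.OOOOO.
OOOOOOOOOOO
..........O
...OO....OO
OO........O
Generation 2: 32 live cells
.O......O..
.OOO.......
.OOOO......
.O......O..
O.O......O.
.O.O.O...OO
...OOO.....
.O....OO.O.
.........OO
O.O.....O.O
Generation 3: 38 live cells
.O.O.....O.
OOOOO......
OOOO.......
OO.........
O.O.....OO.
O..O......O
O...OO..OOO
....OO..O.O
.O.....O.OO
OO........O

Cell (7,8) at generation 3: 1 -> alive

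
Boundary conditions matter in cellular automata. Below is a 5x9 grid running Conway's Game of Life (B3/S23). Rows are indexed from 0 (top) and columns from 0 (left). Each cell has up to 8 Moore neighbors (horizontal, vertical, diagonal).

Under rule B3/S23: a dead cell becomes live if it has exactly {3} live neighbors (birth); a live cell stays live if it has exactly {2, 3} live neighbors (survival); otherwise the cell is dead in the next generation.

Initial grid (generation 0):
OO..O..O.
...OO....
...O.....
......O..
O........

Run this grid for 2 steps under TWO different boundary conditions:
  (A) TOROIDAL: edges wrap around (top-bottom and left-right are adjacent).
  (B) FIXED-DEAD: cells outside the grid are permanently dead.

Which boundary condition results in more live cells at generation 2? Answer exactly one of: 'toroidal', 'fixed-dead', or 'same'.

Answer: toroidal

Derivation:
Under TOROIDAL boundary, generation 2:
....O...O
OO...O...
..O.O....
O........
.OO.....O
Population = 11

Under FIXED-DEAD boundary, generation 2:
..O.O....
..O..O...
..O.O....
.........
.........
Population = 6

Comparison: toroidal=11, fixed-dead=6 -> toroidal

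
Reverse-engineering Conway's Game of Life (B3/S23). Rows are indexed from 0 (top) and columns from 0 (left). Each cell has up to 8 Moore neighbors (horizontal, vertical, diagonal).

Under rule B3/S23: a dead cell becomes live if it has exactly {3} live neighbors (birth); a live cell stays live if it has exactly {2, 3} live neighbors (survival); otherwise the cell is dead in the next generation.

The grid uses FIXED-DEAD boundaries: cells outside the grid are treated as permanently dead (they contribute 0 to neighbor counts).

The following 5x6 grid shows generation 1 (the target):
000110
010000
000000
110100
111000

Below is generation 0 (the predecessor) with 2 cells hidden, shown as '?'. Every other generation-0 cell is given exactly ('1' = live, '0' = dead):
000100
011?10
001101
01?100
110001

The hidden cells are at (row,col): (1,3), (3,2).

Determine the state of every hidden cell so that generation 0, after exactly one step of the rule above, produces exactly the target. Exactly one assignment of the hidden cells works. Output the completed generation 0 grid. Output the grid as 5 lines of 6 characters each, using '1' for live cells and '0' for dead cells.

Answer: 000100
011110
001101
010100
110001

Derivation:
Hidden generation-0 cells (in order): (1,3), (3,2).
A hidden cell only influences target cells in its own 3x3 neighborhood. Try each of the 2^2 = 4 assignments, step the completed generation 0 forward once under B3/S23, and compare with the target:
  (1,3)=0 (3,2)=0 -> step gives (0,2)='1' but target has '0' -> reject
  (1,3)=0 (3,2)=1 -> step gives (0,2)='1' but target has '0' -> reject
  (1,3)=1 (3,2)=0 -> step reproduces the target at every cell -> ACCEPT
  (1,3)=1 (3,2)=1 -> step gives (3,1)='0' but target has '1' -> reject
Unique solution: (1,3)=live, (3,2)=dead.
Check: live-neighbor counts of every cell in the completed generation 0:
124331
125542
246551
335242
223120
Applying B3/S23 to generation 0 with these counts gives:
000110
010000
000000
110100
111000
which matches the target exactly.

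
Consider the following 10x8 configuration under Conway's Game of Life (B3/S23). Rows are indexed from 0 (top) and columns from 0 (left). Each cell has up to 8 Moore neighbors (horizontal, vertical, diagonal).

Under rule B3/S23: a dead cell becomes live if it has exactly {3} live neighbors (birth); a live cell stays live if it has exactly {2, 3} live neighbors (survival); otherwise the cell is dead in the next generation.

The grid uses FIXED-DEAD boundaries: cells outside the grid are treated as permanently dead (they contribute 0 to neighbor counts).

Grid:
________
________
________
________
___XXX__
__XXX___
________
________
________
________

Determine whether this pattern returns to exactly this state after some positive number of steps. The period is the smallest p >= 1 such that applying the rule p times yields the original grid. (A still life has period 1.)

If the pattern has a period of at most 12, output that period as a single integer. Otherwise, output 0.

Answer: 2

Derivation:
Simulating and comparing each generation to the original:
Gen 0 (original, given above): 6 live cells
Gen 1: 6 live cells, differs from original
Gen 2: 6 live cells, MATCHES original -> period = 2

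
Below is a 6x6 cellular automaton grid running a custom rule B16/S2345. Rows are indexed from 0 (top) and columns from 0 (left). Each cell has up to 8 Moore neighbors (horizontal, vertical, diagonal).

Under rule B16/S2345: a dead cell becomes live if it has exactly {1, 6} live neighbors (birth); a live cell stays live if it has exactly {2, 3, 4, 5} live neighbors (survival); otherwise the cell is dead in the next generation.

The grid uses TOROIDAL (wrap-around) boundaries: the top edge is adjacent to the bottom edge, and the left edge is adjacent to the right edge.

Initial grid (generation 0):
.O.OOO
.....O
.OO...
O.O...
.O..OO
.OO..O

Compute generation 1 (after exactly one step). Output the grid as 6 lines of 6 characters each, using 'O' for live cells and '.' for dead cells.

Simulating step by step:
Generation 0 (given above): 15 live cells
Generation 1: 18 live cells
(generation 1 grid is the final answer)

Answer: .O.OOO
.....O
.OO.O.
O.O...
.O..OO
OOO.OO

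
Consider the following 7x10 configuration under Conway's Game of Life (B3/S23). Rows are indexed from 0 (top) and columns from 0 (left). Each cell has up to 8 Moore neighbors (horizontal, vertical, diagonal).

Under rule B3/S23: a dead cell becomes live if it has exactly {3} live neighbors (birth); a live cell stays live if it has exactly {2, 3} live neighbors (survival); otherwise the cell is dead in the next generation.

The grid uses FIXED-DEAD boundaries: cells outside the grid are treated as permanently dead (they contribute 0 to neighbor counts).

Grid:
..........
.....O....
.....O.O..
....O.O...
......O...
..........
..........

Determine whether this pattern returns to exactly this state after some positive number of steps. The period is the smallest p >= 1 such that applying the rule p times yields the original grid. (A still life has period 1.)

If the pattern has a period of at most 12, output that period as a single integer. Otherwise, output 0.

Answer: 2

Derivation:
Simulating and comparing each generation to the original:
Gen 0 (original, given above): 6 live cells
Gen 1: 6 live cells, differs from original
Gen 2: 6 live cells, MATCHES original -> period = 2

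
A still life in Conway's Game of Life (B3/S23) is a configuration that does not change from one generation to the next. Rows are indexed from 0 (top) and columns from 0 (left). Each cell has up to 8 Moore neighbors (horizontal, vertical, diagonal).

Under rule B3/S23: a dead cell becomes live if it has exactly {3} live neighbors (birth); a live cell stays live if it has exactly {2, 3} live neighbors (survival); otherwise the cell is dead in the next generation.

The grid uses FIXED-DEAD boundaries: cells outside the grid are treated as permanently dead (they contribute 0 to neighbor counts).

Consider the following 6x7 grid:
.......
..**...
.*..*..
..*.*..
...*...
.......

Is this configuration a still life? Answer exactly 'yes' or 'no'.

Answer: yes

Derivation:
Compute generation 1 and compare to generation 0 (given above):
Generation 1:
.......
..**...
.*..*..
..*.*..
...*...
.......
The grids are IDENTICAL -> still life.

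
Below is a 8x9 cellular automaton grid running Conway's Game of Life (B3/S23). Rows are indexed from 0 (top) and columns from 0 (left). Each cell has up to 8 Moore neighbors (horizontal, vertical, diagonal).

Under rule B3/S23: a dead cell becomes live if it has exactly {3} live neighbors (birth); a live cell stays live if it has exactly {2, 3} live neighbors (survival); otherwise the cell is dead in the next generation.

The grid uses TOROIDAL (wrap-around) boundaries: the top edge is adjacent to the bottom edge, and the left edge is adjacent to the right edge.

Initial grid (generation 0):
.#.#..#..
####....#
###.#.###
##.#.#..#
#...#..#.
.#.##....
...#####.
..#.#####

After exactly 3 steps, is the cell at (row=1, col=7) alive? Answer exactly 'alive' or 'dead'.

Answer: alive

Derivation:
Simulating step by step:
Generation 0 (given above): 37 live cells
Generation 1: 16 live cells
......#..
....###..
....###..
...#.#...
.....#...
..#....##
........#
..#.....#
Generation 2: 12 live cells
......##.
....#..#.
...#.....
.........
....#.#..
.......##
#.......#
.......#.
Generation 3: 12 live cells
......###
......##.
.........
.........
.......#.
#......##
#........
......##.

Cell (1,7) at generation 3: 1 -> alive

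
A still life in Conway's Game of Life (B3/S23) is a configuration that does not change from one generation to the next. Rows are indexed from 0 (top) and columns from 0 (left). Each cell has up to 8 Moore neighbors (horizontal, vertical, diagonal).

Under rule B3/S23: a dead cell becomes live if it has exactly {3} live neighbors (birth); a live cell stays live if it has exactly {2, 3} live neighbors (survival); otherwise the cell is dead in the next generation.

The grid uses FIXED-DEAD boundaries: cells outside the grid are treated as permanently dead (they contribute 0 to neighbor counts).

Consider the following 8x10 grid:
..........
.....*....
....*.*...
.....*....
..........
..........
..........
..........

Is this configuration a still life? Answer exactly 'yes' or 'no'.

Answer: yes

Derivation:
Compute generation 1 and compare to generation 0 (given above):
Generation 1:
..........
.....*....
....*.*...
.....*....
..........
..........
..........
..........
The grids are IDENTICAL -> still life.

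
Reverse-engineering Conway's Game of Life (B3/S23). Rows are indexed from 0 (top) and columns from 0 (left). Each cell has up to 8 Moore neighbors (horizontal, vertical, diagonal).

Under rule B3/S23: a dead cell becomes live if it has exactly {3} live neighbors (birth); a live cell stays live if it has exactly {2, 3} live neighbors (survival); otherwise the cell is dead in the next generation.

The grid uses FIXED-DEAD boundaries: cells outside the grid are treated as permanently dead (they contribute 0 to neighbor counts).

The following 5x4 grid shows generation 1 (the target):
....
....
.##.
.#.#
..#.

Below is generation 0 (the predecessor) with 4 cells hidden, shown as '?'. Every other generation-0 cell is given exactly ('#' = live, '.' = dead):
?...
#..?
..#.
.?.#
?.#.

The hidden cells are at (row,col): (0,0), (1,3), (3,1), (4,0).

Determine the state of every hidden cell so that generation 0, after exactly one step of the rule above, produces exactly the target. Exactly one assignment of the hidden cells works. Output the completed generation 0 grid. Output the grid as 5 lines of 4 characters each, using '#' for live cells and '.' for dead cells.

Answer: ....
#...
..#.
.#.#
..#.

Derivation:
Hidden generation-0 cells (in order): (0,0), (1,3), (3,1), (4,0).
A hidden cell only influences target cells in its own 3x3 neighborhood. Try each of the 2^4 = 16 assignments, step the completed generation 0 forward once under B3/S23, and compare with the target:
  (0,0)=. (1,3)=. (3,1)=. (4,0)=. -> step gives (2,1)='.' but target has '#' -> reject
  (0,0)=. (1,3)=. (3,1)=. (4,0)=# -> step gives (2,1)='.' but target has '#' -> reject
  (0,0)=. (1,3)=. (3,1)=# (4,0)=. -> step reproduces the target at every cell -> ACCEPT
  (0,0)=. (1,3)=. (3,1)=# (4,0)=# -> step gives (4,1)='#' but target has '.' -> reject
  (0,0)=. (1,3)=# (3,1)=. (4,0)=. -> step gives (2,1)='.' but target has '#' -> reject
  (0,0)=. (1,3)=# (3,1)=. (4,0)=# -> step gives (2,1)='.' but target has '#' -> reject
  (0,0)=. (1,3)=# (3,1)=# (4,0)=. -> step gives (2,3)='#' but target has '.' -> reject
  (0,0)=. (1,3)=# (3,1)=# (4,0)=# -> step gives (2,3)='#' but target has '.' -> reject
  (0,0)=# (1,3)=. (3,1)=. (4,0)=. -> step gives (1,1)='#' but target has '.' -> reject
  (0,0)=# (1,3)=. (3,1)=. (4,0)=# -> step gives (1,1)='#' but target has '.' -> reject
  (0,0)=# (1,3)=. (3,1)=# (4,0)=. -> step gives (1,1)='#' but target has '.' -> reject
  (0,0)=# (1,3)=. (3,1)=# (4,0)=# -> step gives (1,1)='#' but target has '.' -> reject
  (0,0)=# (1,3)=# (3,1)=. (4,0)=. -> step gives (1,1)='#' but target has '.' -> reject
  (0,0)=# (1,3)=# (3,1)=. (4,0)=# -> step gives (1,1)='#' but target has '.' -> reject
  (0,0)=# (1,3)=# (3,1)=# (4,0)=. -> step gives (1,1)='#' but target has '.' -> reject
  (0,0)=# (1,3)=# (3,1)=# (4,0)=# -> step gives (1,1)='#' but target has '.' -> reject
Unique solution: (0,0)=dead, (1,3)=dead, (3,1)=live, (4,0)=dead.
Check: live-neighbor counts of every cell in the completed generation 0:
1100
0211
2322
1242
1222
Applying B3/S23 to generation 0 with these counts gives:
....
....
.##.
.#.#
..#.
which matches the target exactly.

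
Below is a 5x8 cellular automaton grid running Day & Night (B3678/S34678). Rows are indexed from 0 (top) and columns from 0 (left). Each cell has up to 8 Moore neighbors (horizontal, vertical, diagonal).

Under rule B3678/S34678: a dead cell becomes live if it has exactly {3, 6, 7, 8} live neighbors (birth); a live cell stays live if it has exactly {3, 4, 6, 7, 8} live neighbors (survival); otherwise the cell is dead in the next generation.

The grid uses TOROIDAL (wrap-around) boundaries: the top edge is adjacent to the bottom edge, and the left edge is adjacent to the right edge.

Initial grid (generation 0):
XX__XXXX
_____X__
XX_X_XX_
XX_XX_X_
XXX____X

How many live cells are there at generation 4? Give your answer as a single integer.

Simulating step by step:
Generation 0 (given above): 21 live cells
Generation 1: 22 live cells
_XX__XXX
__X___X_
XX___XX_
XXXXX_XX
XXX____X
Generation 2: 21 live cells
__XX__XX
__X_____
X___XXXX
XX_X__XX
XXX_X_XX
Generation 3: 20 live cells
__XX_XXX
XX__X___
X_XX_XX_
X__X_XXX
X______X
Generation 4: 22 live cells
____X_XX
XX__X___
X_XX_XXX
X_X__X_X
XXXX__XX
Population at generation 4: 22

Answer: 22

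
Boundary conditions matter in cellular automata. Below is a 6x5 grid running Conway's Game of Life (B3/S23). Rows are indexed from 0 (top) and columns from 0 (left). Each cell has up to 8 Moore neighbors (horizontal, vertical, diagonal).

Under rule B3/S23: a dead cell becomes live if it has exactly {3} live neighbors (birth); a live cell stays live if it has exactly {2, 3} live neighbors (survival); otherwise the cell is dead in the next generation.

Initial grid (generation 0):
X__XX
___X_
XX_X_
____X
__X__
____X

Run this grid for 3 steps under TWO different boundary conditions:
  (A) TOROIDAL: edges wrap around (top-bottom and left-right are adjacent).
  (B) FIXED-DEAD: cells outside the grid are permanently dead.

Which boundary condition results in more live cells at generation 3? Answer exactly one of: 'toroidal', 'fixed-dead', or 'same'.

Under TOROIDAL boundary, generation 3:
___X_
X__X_
XX__X
_____
____X
X__X_
Population = 9

Under FIXED-DEAD boundary, generation 3:
__XX_
_XX_X
XX___
_____
_____
_____
Population = 7

Comparison: toroidal=9, fixed-dead=7 -> toroidal

Answer: toroidal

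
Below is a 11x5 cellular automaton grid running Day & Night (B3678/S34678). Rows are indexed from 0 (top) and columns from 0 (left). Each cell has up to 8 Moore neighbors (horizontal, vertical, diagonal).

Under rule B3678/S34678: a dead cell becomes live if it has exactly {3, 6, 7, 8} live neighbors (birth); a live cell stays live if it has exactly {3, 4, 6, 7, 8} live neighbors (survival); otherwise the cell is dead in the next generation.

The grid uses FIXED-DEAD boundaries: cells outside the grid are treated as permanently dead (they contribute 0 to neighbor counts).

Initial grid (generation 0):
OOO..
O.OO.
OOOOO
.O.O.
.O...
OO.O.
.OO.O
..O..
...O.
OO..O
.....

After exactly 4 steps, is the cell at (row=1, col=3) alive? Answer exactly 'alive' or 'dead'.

Answer: dead

Derivation:
Simulating step by step:
Generation 0 (given above): 25 live cells
Generation 1: 24 live cells
.OOO.
OOO.O
O.O.O
.OOOO
.O...
OO...
OOO..
.OO..
.OO..
.....
.....
Generation 2: 25 live cells
OOOO.
OO.O.
OO.OO
OOOO.
.O.O.
O....
OOO..
.O.O.
.OO..
.....
.....
Generation 3: 20 live cells
OOO..
.OOO.
.OOOO
O.OO.
.O...
O....
OOO..
..O..
..O..
.....
.....
Generation 4: 20 live cells
.OOO.
.OO.O
O.OOO
...OO
OOO..
O.O..
.O...
..OO.
.....
.....
.....

Cell (1,3) at generation 4: 0 -> dead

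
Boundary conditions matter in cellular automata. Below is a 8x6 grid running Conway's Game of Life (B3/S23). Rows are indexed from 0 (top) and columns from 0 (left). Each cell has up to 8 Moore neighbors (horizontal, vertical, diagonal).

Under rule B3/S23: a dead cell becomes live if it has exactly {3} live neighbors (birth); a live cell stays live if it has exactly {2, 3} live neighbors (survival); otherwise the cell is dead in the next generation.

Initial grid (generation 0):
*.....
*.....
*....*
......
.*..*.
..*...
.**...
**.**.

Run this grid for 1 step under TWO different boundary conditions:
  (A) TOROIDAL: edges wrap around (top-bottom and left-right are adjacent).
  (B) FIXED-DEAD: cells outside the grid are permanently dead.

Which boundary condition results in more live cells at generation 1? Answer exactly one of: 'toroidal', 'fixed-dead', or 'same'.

Answer: toroidal

Derivation:
Under TOROIDAL boundary, generation 1:
*.....
**....
*....*
*....*
......
..**..
*.....
*..*.*
Population = 13

Under FIXED-DEAD boundary, generation 1:
......
**....
......
......
......
..**..
*.....
**.*..
Population = 8

Comparison: toroidal=13, fixed-dead=8 -> toroidal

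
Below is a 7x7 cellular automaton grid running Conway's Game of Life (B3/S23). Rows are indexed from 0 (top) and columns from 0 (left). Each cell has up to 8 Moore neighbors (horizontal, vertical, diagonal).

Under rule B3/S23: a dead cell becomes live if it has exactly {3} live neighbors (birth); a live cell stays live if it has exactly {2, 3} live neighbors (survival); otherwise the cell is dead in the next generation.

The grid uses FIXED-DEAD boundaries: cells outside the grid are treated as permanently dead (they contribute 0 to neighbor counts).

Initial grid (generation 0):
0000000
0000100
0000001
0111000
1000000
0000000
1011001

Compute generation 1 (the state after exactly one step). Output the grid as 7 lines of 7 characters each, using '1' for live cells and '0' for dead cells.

Simulating step by step:
Generation 0 (given above): 10 live cells
Generation 1: 7 live cells
(generation 1 grid is the final answer)

Answer: 0000000
0000000
0011000
0110000
0110000
0100000
0000000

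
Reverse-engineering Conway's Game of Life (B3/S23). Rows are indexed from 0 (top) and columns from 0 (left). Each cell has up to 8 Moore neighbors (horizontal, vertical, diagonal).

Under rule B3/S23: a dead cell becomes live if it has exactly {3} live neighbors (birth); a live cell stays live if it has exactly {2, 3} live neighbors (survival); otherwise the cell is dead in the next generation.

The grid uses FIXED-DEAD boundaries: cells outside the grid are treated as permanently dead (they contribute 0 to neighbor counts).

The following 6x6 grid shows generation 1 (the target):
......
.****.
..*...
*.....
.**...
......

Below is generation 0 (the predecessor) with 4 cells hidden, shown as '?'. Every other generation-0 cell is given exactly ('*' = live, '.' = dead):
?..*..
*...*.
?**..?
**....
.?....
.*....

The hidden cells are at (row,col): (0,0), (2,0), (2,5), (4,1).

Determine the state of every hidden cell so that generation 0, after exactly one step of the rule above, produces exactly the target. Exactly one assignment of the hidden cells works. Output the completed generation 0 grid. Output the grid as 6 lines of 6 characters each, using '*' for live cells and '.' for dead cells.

Hidden generation-0 cells (in order): (0,0), (2,0), (2,5), (4,1).
A hidden cell only influences target cells in its own 3x3 neighborhood. Try each of the 2^4 = 16 assignments, step the completed generation 0 forward once under B3/S23, and compare with the target:
  (0,0)=. (2,0)=. (2,5)=. (4,1)=. -> step gives (1,4)='.' but target has '*' -> reject
  (0,0)=. (2,0)=. (2,5)=. (4,1)=* -> step gives (1,4)='.' but target has '*' -> reject
  (0,0)=. (2,0)=. (2,5)=* (4,1)=. -> step gives (3,1)='*' but target has '.' -> reject
  (0,0)=. (2,0)=. (2,5)=* (4,1)=* -> step reproduces the target at every cell -> ACCEPT
  (0,0)=. (2,0)=* (2,5)=. (4,1)=. -> step gives (1,0)='*' but target has '.' -> reject
  (0,0)=. (2,0)=* (2,5)=. (4,1)=* -> step gives (1,0)='*' but target has '.' -> reject
  (0,0)=. (2,0)=* (2,5)=* (4,1)=. -> step gives (1,0)='*' but target has '.' -> reject
  (0,0)=. (2,0)=* (2,5)=* (4,1)=* -> step gives (1,0)='*' but target has '.' -> reject
  (0,0)=* (2,0)=. (2,5)=. (4,1)=. -> step gives (1,0)='*' but target has '.' -> reject
  (0,0)=* (2,0)=. (2,5)=. (4,1)=* -> step gives (1,0)='*' but target has '.' -> reject
  (0,0)=* (2,0)=. (2,5)=* (4,1)=. -> step gives (1,0)='*' but target has '.' -> reject
  (0,0)=* (2,0)=. (2,5)=* (4,1)=* -> step gives (1,0)='*' but target has '.' -> reject
  (0,0)=* (2,0)=* (2,5)=. (4,1)=. -> step gives (1,0)='*' but target has '.' -> reject
  (0,0)=* (2,0)=* (2,5)=. (4,1)=* -> step gives (1,0)='*' but target has '.' -> reject
  (0,0)=* (2,0)=* (2,5)=* (4,1)=. -> step gives (1,0)='*' but target has '.' -> reject
  (0,0)=* (2,0)=* (2,5)=* (4,1)=* -> step gives (1,0)='*' but target has '.' -> reject
Unique solution: (0,0)=dead, (2,0)=dead, (2,5)=live, (4,1)=live.
Check: live-neighbor counts of every cell in the completed generation 0:
111121
133322
442221
344111
433000
212000
Applying B3/S23 to generation 0 with these counts gives:
......
.****.
..*...
*.....
.**...
......
which matches the target exactly.

Answer: ...*..
*...*.
.**..*
**....
.*....
.*....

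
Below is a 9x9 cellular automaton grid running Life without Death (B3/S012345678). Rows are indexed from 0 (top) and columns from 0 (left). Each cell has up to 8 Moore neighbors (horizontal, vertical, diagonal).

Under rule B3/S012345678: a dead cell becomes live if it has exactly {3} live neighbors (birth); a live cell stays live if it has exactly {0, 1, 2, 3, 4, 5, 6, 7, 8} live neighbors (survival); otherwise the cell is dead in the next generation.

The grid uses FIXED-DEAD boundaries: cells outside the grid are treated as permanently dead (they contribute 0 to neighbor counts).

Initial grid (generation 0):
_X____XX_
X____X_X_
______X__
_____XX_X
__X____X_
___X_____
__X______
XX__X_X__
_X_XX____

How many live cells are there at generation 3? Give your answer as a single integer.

Answer: 37

Derivation:
Simulating step by step:
Generation 0 (given above): 21 live cells
Generation 1: 29 live cells
_X____XX_
X____X_X_
______X__
_____XX_X
__X___XX_
__XX_____
_XXX_____
XX__XXX__
XXXXXX___
Generation 2: 34 live cells
_X____XX_
X____X_X_
______X__
_____XX_X
__XX_XXX_
__XX_____
XXXX_X___
XX__XXX__
XXXXXXX__
Generation 3: 37 live cells
_X____XX_
X____X_X_
______X__
____XXX_X
__XX_XXX_
__XX_X___
XXXX_XX__
XX__XXX__
XXXXXXX__
Population at generation 3: 37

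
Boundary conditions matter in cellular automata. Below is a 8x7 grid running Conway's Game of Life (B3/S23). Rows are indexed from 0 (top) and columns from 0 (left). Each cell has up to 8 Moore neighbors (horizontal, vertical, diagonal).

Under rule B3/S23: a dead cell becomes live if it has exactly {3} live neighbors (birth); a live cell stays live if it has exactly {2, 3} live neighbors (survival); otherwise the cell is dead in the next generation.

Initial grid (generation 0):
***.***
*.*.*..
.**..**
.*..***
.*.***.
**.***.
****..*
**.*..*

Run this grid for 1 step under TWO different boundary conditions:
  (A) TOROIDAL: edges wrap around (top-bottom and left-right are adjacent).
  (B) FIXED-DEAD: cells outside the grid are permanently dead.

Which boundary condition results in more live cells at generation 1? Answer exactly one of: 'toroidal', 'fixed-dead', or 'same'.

Under TOROIDAL boundary, generation 1:
....*..
....*..
..*....
.*.....
.*.....
.......
.......
.......
Population = 5

Under FIXED-DEAD boundary, generation 1:
*.*.**.
*...*..
*.*...*
**.....
.*.....
......*
......*
*..*...
Population = 16

Comparison: toroidal=5, fixed-dead=16 -> fixed-dead

Answer: fixed-dead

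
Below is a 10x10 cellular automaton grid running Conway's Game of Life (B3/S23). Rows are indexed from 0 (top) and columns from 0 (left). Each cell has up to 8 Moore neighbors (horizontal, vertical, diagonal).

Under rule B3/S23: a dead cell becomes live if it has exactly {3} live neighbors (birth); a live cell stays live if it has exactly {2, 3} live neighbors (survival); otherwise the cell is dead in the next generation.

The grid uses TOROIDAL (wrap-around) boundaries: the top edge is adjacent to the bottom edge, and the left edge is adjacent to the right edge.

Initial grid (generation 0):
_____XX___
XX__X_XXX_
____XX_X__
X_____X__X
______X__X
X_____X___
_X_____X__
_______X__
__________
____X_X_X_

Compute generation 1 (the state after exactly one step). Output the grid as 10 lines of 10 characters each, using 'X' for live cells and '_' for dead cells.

Answer: ____X___XX
____X___X_
_X__X_____
X_____XXXX
_____XXX_X
X_____XX__
______XX__
__________
_______X__
______XX__

Derivation:
Simulating step by step:
Generation 0 (given above): 24 live cells
Generation 1: 24 live cells
(generation 1 grid is the final answer)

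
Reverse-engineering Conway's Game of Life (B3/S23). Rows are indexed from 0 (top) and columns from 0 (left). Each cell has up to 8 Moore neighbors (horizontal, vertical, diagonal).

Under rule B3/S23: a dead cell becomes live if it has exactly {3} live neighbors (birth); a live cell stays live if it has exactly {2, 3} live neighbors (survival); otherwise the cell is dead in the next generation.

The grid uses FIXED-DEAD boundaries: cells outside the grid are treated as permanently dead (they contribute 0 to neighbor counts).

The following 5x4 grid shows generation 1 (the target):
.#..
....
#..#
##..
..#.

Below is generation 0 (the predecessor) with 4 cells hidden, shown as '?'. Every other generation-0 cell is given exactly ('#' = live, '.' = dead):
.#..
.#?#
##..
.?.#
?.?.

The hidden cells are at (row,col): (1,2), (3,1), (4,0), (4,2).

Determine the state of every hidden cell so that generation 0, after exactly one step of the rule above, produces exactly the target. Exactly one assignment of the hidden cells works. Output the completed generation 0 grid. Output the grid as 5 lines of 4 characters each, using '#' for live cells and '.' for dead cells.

Answer: .#..
.###
##..
.#.#
..#.

Derivation:
Hidden generation-0 cells (in order): (1,2), (3,1), (4,0), (4,2).
A hidden cell only influences target cells in its own 3x3 neighborhood. Try each of the 2^4 = 16 assignments, step the completed generation 0 forward once under B3/S23, and compare with the target:
  (1,2)=. (3,1)=. (4,0)=. (4,2)=. -> step gives (0,1)='.' but target has '#' -> reject
  (1,2)=. (3,1)=. (4,0)=. (4,2)=# -> step gives (0,1)='.' but target has '#' -> reject
  (1,2)=. (3,1)=. (4,0)=# (4,2)=. -> step gives (0,1)='.' but target has '#' -> reject
  (1,2)=. (3,1)=. (4,0)=# (4,2)=# -> step gives (0,1)='.' but target has '#' -> reject
  (1,2)=. (3,1)=# (4,0)=. (4,2)=. -> step gives (0,1)='.' but target has '#' -> reject
  (1,2)=. (3,1)=# (4,0)=. (4,2)=# -> step gives (0,1)='.' but target has '#' -> reject
  (1,2)=. (3,1)=# (4,0)=# (4,2)=. -> step gives (0,1)='.' but target has '#' -> reject
  (1,2)=. (3,1)=# (4,0)=# (4,2)=# -> step gives (0,1)='.' but target has '#' -> reject
  (1,2)=# (3,1)=. (4,0)=. (4,2)=. -> step gives (2,1)='#' but target has '.' -> reject
  (1,2)=# (3,1)=. (4,0)=. (4,2)=# -> step gives (2,1)='#' but target has '.' -> reject
  (1,2)=# (3,1)=. (4,0)=# (4,2)=. -> step gives (2,1)='#' but target has '.' -> reject
  (1,2)=# (3,1)=. (4,0)=# (4,2)=# -> step gives (2,1)='#' but target has '.' -> reject
  (1,2)=# (3,1)=# (4,0)=. (4,2)=. -> step gives (3,2)='#' but target has '.' -> reject
  (1,2)=# (3,1)=# (4,0)=. (4,2)=# -> step reproduces the target at every cell -> ACCEPT
  (1,2)=# (3,1)=# (4,0)=# (4,2)=. -> step gives (3,0)='.' but target has '#' -> reject
  (1,2)=# (3,1)=# (4,0)=# (4,2)=# -> step gives (3,0)='.' but target has '#' -> reject
Unique solution: (1,2)=live, (3,1)=live, (4,0)=dead, (4,2)=live.
Check: live-neighbor counts of every cell in the completed generation 0:
2242
4441
3463
3341
1222
Applying B3/S23 to generation 0 with these counts gives:
.#..
....
#..#
##..
..#.
which matches the target exactly.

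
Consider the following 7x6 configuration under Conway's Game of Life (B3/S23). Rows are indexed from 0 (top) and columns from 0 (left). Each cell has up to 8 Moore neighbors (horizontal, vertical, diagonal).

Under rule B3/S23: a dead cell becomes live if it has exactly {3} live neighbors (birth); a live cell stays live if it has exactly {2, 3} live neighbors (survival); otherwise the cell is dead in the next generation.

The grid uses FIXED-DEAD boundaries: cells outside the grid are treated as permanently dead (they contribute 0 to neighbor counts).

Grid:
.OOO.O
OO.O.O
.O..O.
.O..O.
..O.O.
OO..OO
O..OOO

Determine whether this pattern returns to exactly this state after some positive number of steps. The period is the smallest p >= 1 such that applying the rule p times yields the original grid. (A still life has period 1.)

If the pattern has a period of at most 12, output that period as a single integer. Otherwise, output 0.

Answer: 0

Derivation:
Simulating and comparing each generation to the original:
Gen 0 (original, given above): 22 live cells
Gen 1: 24 live cells, differs from original
Gen 2: 15 live cells, differs from original
Gen 3: 14 live cells, differs from original
Gen 4: 12 live cells, differs from original
Gen 5: 12 live cells, differs from original
Gen 6: 11 live cells, differs from original
Gen 7: 12 live cells, differs from original
Gen 8: 9 live cells, differs from original
Gen 9: 8 live cells, differs from original
Gen 10: 8 live cells, differs from original
Gen 11: 6 live cells, differs from original
Gen 12: 6 live cells, differs from original
No period found within 12 steps.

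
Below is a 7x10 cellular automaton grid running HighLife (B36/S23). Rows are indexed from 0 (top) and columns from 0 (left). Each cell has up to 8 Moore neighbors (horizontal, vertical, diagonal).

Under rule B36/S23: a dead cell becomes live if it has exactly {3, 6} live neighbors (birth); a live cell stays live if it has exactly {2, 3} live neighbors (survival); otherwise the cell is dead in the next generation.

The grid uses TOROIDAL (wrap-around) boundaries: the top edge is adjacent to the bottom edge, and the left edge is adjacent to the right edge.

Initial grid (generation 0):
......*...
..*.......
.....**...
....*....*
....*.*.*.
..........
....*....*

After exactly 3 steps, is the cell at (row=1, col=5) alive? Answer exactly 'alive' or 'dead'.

Answer: alive

Derivation:
Simulating step by step:
Generation 0 (given above): 11 live cells
Generation 1: 8 live cells
..........
.....**...
.....*....
....*.**..
.....*....
.....*....
..........
Generation 2: 8 live cells
..........
.....**...
....*..*..
....*.*...
....**....
..........
..........
Generation 3: 9 live cells
..........
.....**...
....*..*..
...**.*...
....**....
..........
..........

Cell (1,5) at generation 3: 1 -> alive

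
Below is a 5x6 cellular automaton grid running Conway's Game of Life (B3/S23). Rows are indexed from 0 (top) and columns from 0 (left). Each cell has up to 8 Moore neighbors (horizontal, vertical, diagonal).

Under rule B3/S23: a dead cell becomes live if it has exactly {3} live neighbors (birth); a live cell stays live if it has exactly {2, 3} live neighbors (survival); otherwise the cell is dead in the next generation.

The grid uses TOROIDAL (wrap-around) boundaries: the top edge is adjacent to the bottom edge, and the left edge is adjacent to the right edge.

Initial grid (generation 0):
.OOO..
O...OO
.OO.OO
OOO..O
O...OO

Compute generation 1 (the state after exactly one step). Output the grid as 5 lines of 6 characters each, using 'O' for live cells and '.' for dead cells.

Simulating step by step:
Generation 0 (given above): 17 live cells
Generation 1: 6 live cells
(generation 1 grid is the final answer)

Answer: .OOO..
......
..O...
..O...
....O.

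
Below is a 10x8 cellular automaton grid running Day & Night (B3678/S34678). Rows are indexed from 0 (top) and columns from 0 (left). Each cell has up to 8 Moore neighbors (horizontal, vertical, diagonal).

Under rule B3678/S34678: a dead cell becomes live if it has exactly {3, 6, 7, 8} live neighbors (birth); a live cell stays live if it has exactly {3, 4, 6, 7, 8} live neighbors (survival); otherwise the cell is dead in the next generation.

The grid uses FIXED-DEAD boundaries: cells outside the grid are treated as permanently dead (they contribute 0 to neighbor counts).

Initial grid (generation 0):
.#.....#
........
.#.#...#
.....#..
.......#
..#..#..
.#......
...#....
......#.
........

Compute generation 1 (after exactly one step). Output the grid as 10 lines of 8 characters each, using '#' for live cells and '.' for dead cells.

Simulating step by step:
Generation 0 (given above): 12 live cells
Generation 1: 4 live cells
(generation 1 grid is the final answer)

Answer: ........
..#.....
........
......#.
......#.
........
..#.....
........
........
........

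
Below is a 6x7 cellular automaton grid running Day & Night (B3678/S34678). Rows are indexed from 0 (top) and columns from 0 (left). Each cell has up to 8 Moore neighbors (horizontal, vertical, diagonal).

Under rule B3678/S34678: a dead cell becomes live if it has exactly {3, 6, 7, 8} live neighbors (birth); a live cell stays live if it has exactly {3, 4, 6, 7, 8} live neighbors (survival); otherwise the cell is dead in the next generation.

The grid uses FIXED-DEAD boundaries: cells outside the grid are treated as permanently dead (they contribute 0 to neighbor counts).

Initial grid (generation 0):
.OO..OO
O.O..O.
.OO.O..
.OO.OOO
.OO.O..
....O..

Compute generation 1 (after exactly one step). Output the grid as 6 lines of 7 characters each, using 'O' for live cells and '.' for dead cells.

Answer: .O.....
.OO.OOO
O.O.O.O
O..OOO.
.OO.O..
...O...

Derivation:
Simulating step by step:
Generation 0 (given above): 19 live cells
Generation 1: 18 live cells
(generation 1 grid is the final answer)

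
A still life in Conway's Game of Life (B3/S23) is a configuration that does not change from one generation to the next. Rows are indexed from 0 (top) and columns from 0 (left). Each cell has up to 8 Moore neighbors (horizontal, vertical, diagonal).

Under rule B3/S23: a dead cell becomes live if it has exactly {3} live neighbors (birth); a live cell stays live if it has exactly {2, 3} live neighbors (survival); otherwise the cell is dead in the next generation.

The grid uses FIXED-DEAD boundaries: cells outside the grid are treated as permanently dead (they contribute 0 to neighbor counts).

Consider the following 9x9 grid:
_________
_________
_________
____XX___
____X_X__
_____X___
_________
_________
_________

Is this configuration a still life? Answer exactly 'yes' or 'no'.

Answer: yes

Derivation:
Compute generation 1 and compare to generation 0 (given above):
Generation 1:
_________
_________
_________
____XX___
____X_X__
_____X___
_________
_________
_________
The grids are IDENTICAL -> still life.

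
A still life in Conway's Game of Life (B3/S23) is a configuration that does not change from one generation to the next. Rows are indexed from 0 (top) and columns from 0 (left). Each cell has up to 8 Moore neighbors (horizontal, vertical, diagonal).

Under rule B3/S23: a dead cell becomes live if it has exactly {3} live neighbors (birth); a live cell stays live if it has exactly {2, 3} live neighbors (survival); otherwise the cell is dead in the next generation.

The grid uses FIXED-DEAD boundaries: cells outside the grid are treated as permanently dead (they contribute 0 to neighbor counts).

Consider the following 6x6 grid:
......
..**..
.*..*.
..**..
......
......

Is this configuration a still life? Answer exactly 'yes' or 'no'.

Compute generation 1 and compare to generation 0 (given above):
Generation 1:
......
..**..
.*..*.
..**..
......
......
The grids are IDENTICAL -> still life.

Answer: yes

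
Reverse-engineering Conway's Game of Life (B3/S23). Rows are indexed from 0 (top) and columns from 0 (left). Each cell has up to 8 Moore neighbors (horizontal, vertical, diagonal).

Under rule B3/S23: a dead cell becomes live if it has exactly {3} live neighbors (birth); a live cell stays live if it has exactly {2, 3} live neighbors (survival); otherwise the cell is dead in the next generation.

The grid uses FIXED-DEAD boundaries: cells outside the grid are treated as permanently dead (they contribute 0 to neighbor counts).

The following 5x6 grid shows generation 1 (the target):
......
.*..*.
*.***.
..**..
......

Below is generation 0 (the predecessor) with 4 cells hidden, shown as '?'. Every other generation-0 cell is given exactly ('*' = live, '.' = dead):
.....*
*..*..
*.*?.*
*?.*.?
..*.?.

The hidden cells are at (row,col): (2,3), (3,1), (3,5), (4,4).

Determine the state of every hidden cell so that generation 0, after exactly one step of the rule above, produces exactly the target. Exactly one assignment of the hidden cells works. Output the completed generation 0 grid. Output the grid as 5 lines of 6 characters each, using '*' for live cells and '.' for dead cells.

Answer: .....*
*..*..
*.*..*
*..*..
..*...

Derivation:
Hidden generation-0 cells (in order): (2,3), (3,1), (3,5), (4,4).
A hidden cell only influences target cells in its own 3x3 neighborhood. Try each of the 2^4 = 16 assignments, step the completed generation 0 forward once under B3/S23, and compare with the target:
  (2,3)=. (3,1)=. (3,5)=. (4,4)=. -> step reproduces the target at every cell -> ACCEPT
  (2,3)=. (3,1)=. (3,5)=. (4,4)=* -> step gives (3,4)='*' but target has '.' -> reject
  (2,3)=. (3,1)=. (3,5)=* (4,4)=. -> step gives (2,4)='.' but target has '*' -> reject
  (2,3)=. (3,1)=. (3,5)=* (4,4)=* -> step gives (2,4)='.' but target has '*' -> reject
  (2,3)=. (3,1)=* (3,5)=. (4,4)=. -> step gives (3,0)='*' but target has '.' -> reject
  (2,3)=. (3,1)=* (3,5)=. (4,4)=* -> step gives (3,0)='*' but target has '.' -> reject
  (2,3)=. (3,1)=* (3,5)=* (4,4)=. -> step gives (2,4)='.' but target has '*' -> reject
  (2,3)=. (3,1)=* (3,5)=* (4,4)=* -> step gives (2,4)='.' but target has '*' -> reject
  (2,3)=* (3,1)=. (3,5)=. (4,4)=. -> step gives (1,2)='*' but target has '.' -> reject
  (2,3)=* (3,1)=. (3,5)=. (4,4)=* -> step gives (1,2)='*' but target has '.' -> reject
  (2,3)=* (3,1)=. (3,5)=* (4,4)=. -> step gives (1,2)='*' but target has '.' -> reject
  (2,3)=* (3,1)=. (3,5)=* (4,4)=* -> step gives (1,2)='*' but target has '.' -> reject
  (2,3)=* (3,1)=* (3,5)=. (4,4)=. -> step gives (1,2)='*' but target has '.' -> reject
  (2,3)=* (3,1)=* (3,5)=. (4,4)=* -> step gives (1,2)='*' but target has '.' -> reject
  (2,3)=* (3,1)=* (3,5)=* (4,4)=. -> step gives (1,2)='*' but target has '.' -> reject
  (2,3)=* (3,1)=* (3,5)=* (4,4)=* -> step gives (1,2)='*' but target has '.' -> reject
Unique solution: (2,3)=dead, (3,1)=dead, (3,5)=dead, (4,4)=dead.
Check: live-neighbor counts of every cell in the completed generation 0:
111120
132132
242330
143221
121210
Applying B3/S23 to generation 0 with these counts gives:
......
.*..*.
*.***.
..**..
......
which matches the target exactly.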